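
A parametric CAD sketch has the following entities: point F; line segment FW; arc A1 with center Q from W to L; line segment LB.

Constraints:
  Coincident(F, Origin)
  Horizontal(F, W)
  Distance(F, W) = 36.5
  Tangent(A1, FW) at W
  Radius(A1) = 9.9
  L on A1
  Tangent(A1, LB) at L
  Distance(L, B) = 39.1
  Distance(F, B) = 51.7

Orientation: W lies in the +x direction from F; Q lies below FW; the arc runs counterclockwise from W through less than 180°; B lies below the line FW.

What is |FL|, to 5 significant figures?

28.018

Checks: |QL| = 9.900 ✓; ∠(QL, LB) = 90.00° ✓; |LB| = 39.10 ✓; |FB| = 51.70 ✓.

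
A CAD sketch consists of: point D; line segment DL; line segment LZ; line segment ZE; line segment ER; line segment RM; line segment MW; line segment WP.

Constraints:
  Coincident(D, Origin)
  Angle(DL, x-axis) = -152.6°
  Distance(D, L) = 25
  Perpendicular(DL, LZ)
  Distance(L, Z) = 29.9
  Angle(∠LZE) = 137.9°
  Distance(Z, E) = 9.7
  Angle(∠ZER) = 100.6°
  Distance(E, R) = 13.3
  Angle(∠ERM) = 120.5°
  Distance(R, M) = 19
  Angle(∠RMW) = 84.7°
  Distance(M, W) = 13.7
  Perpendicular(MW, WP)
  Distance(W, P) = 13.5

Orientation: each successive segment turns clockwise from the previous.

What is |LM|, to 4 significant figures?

20.76

∠ZER = 100.6° gives ER at -4.100° from the x-axis; with |ER| = 13.3, R = (-20.23, 23.47). ∠ERM = 120.5° gives RM at -63.60° from the x-axis; with |RM| = 19.0, M = (-11.78, 6.454). Then |LM| = |M − L| = 20.76.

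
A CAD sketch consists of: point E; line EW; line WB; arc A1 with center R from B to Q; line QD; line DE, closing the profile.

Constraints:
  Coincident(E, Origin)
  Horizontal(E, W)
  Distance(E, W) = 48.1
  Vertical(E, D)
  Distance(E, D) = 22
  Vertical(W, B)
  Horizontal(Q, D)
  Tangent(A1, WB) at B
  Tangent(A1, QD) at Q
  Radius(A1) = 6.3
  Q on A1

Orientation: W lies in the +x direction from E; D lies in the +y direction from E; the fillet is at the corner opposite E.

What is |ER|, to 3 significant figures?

44.7

ED is vertical with |ED| = 22.0 and D on the +y side, so D = (0.00, 22.0). The virtual corner opposite E is at (48.1, 22.0). Tangency of A1 to WB means the radius RB is perpendicular to WB and the tangent condition forces RQ to be normal to QD, with radius 6.3, so the center R sits 6.3 in from both sides at R = (41.8, 15.7). Then |ER| = |R − E| = 44.7.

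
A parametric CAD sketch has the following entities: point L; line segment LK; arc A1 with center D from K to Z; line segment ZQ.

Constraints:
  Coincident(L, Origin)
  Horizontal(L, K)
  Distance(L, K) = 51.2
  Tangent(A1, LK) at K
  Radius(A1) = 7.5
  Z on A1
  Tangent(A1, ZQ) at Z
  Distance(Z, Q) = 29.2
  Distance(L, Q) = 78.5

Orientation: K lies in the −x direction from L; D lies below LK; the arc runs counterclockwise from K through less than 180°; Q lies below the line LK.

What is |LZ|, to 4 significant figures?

57.60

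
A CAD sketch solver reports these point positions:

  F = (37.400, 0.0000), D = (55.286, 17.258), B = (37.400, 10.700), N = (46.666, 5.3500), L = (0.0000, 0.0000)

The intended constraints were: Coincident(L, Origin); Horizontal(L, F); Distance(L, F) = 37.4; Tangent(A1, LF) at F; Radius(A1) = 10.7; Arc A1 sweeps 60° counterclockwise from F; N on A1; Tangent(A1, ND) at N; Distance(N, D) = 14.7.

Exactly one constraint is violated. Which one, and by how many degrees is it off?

Tangent(A1, ND) at N — off by 5.90°.

L = (0.00, 0.00) ✓; L.y = 0.00, F.y = 0.00 ✓; |LF| = 37.40 ✓; ∠(BF, FL) = 90.00° ✓; |BF| = 10.70 ✓; bearing(B→N) − bearing(B→F) = 60.00° ✓; |BN| = 10.70 ✓; ∠(BN, ND) = 95.90° ✗; |ND| = 14.70 ✓.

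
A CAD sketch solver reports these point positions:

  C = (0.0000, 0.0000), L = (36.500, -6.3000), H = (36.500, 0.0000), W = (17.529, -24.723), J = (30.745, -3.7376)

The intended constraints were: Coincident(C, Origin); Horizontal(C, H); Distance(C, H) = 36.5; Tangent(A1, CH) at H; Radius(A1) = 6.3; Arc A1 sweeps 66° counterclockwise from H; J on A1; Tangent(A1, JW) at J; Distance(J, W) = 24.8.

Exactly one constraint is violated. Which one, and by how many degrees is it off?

Tangent(A1, JW) at J — off by 8.20°.

C = (0.00, 0.00) ✓; C.y = 0.00, H.y = 0.00 ✓; |CH| = 36.50 ✓; ∠(LH, HC) = 90.00° ✓; |LH| = 6.300 ✓; bearing(L→J) − bearing(L→H) = 66.00° ✓; |LJ| = 6.300 ✓; ∠(LJ, JW) = 98.20° ✗; |JW| = 24.80 ✓.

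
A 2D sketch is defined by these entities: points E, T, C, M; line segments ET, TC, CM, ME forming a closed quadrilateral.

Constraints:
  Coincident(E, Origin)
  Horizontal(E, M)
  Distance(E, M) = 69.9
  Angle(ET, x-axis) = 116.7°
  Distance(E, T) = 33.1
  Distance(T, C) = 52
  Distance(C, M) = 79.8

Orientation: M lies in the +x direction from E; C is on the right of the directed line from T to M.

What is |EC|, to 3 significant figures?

22.9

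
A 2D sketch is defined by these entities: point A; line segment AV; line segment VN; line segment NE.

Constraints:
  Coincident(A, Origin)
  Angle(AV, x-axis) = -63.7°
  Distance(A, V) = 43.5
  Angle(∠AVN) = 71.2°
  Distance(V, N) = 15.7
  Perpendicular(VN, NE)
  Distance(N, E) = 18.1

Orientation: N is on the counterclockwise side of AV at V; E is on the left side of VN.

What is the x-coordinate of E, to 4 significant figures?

17.53

A is at the origin; AV runs at -63.7° with length 43.5, so V = 43.5·(cos -63.7°, sin -63.7°) = (19.27, -39.00). ∠AVN = 71.2°, so VN runs at -63.7° + (180° − 71.2°) = 45.10° from the x-axis; with |VN| = 15.7, N = V + 15.7·(cos 45.10°, sin 45.10°) = (30.36, -27.88). The perpendicularity gives NE at right angles to VN; with |NE| = 18.1 on the left of VN, E = N + 18.1·(-0.7083, 0.7059) = (17.53, -15.10). So E.x = 17.53.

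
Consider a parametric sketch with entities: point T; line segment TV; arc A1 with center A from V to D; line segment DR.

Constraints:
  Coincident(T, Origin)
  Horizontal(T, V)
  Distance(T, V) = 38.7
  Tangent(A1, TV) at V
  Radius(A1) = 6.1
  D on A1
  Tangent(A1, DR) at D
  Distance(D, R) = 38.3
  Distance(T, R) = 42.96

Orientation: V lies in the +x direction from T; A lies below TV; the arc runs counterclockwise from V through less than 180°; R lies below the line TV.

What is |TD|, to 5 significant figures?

33.294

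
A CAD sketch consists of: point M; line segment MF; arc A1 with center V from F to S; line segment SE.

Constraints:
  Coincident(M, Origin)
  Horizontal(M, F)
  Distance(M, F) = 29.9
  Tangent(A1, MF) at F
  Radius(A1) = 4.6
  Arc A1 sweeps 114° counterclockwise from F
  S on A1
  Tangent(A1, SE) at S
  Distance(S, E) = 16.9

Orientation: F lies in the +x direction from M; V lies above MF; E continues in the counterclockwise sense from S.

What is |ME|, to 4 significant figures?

34.95

M is at the origin; MF is horizontal with |MF| = 29.9 and F on the +x side, so F = (29.90, 0.000). Tangency of A1 to MF means the radius VF is perpendicular to MF, so V = F + (0, 4.6) = (29.90, 4.600). On A1, F sits at bearing -90° from V; a 114° counterclockwise sweep puts S at bearing 24°, so S = V + 4.6·(cos 24°, sin 24°) = (34.10, 6.471). A1 meets SE tangentially, so VS is at right angles to SE, so SE runs along (−sin 24°, cos 24°); with |SE| = 16.9, E = (27.23, 21.91). Then |ME| = |E − M| = 34.95.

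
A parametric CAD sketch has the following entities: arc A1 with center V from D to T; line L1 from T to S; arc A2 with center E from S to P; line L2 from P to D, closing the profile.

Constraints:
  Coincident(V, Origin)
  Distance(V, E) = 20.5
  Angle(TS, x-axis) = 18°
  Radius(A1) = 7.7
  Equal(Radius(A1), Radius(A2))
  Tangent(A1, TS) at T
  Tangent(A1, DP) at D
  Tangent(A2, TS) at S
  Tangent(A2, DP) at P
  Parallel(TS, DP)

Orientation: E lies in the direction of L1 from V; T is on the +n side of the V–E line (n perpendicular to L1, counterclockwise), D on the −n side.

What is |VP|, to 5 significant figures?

21.898

The slot axis is L1's direction at 18.0°, so u = (cos 18.0°, sin 18.0°) = (0.95106, 0.30902) and n = (−sin 18.0°, cos 18.0°) = (-0.30902, 0.95106). V is at the origin and E lies 20.5 along u from V, so E = 20.5·u = (19.497, 6.3348). Tangency of A1 to both parallel lines with radius 7.7 puts T and D at V ± 7.7·n: T = (-2.3794, 7.3231), D = (2.3794, -7.3231). Equal radii place S and P the same way about E: S = E + 7.7·n = (17.117, 13.658), P = E − 7.7·n = (21.876, -0.98829). Then |VP| = |P − V| = 21.898.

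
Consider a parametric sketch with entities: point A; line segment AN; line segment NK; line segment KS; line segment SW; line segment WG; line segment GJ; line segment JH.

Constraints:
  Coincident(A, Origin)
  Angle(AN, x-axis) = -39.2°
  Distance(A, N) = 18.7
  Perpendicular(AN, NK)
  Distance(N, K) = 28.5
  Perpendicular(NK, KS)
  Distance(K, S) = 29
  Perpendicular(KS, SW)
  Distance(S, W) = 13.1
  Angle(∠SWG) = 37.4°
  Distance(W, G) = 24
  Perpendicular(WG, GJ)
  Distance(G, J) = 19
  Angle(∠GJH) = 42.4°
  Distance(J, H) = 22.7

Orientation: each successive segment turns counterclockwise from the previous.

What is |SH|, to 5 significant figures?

5.9707

A is at the origin; AN runs at -39.2° with length 18.7, so N = (14.491, -11.819). AN is perpendicular to NK, so NK runs at 50.800°; with |NK| = 28.5, K = (32.504, 10.267). NK ⟂ KS, so KS runs at 140.80°; with |KS| = 29.0, S = (10.031, 28.596). KS is perpendicular to SW, so SW runs at -129.20°; with |SW| = 13.1, W = (1.7513, 18.444). ∠SWG = 37.4° gives WG at 13.400° from the x-axis; with |WG| = 24.0, G = (25.098, 24.006). The perpendicularity gives GJ at right angles to WG, so GJ runs at 103.40°; with |GJ| = 19.0, J = (20.695, 42.489). ∠GJH = 42.4° gives JH at -119.00° from the x-axis; with |JH| = 22.7, H = (9.6896, 22.635). Then |SH| = |H − S| = 5.9707.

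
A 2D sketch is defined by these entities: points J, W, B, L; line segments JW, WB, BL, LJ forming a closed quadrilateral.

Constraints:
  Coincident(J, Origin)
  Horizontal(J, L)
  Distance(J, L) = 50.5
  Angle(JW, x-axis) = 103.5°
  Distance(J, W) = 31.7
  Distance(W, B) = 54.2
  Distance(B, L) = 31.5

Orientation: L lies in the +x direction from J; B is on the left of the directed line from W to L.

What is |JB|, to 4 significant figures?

56.29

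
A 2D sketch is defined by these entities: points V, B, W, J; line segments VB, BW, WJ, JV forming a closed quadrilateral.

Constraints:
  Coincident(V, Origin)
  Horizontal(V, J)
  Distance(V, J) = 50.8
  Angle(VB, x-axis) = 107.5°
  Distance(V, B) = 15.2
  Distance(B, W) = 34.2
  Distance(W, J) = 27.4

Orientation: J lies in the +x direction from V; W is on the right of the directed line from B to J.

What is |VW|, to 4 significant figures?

24.23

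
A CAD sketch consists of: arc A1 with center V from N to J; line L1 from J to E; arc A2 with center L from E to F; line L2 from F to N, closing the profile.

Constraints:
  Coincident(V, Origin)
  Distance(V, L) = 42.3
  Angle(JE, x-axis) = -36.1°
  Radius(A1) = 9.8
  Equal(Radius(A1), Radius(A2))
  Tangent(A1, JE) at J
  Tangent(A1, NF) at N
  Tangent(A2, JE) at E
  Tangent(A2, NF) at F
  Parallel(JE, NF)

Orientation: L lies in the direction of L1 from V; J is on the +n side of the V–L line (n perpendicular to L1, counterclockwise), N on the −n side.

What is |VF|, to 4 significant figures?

43.42

The slot axis is L1's direction at -36.1°, so u = (cos -36.1°, sin -36.1°) = (0.8080, -0.5892) and n = (−sin -36.1°, cos -36.1°) = (0.5892, 0.8080). V is at the origin and L lies 42.3 along u from V, so L = 42.3·u = (34.18, -24.92). Tangency of A1 to both parallel lines with radius 9.8 puts J and N at V ± 9.8·n: J = (5.774, 7.918), N = (-5.774, -7.918). Equal radii place E and F the same way about L: E = L + 9.8·n = (39.95, -17.00), F = L − 9.8·n = (28.40, -32.84). Then |VF| = |F − V| = 43.42.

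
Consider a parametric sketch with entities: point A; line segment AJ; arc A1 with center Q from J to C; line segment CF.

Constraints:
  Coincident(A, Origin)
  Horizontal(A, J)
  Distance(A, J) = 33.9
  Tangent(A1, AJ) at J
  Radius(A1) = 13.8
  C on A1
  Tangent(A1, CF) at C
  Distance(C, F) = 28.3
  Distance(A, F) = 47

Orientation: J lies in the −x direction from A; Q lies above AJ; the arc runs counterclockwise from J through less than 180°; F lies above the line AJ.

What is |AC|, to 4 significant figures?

24.49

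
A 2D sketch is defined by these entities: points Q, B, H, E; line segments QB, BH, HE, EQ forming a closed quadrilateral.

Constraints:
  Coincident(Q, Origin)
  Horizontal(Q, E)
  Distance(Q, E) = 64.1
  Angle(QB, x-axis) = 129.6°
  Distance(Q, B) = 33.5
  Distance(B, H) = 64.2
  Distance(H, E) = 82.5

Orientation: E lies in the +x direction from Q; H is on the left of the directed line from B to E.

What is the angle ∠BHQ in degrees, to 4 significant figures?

26.17°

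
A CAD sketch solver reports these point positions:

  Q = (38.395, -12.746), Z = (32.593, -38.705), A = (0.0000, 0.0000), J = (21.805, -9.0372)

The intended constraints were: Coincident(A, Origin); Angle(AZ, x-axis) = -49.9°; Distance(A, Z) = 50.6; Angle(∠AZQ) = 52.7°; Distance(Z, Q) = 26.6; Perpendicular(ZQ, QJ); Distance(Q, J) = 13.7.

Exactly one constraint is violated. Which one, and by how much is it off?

Distance(Q, J) = 13.7 — off by 3.30.

A = (0.00, 0.00) ✓; AZ at -49.90° ✓; |AZ| = 50.60 ✓; ∠AZQ = 52.70° ✓; |ZQ| = 26.60 ✓; ∠(ZQ, QJ) = 90.00° ✓; |QJ| = 17.00 ✗.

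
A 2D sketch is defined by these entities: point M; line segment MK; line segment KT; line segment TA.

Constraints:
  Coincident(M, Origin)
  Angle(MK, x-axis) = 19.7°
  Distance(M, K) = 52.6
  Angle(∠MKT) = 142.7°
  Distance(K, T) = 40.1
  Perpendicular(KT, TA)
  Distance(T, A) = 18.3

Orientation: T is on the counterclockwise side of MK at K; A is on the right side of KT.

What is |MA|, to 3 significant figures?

96.1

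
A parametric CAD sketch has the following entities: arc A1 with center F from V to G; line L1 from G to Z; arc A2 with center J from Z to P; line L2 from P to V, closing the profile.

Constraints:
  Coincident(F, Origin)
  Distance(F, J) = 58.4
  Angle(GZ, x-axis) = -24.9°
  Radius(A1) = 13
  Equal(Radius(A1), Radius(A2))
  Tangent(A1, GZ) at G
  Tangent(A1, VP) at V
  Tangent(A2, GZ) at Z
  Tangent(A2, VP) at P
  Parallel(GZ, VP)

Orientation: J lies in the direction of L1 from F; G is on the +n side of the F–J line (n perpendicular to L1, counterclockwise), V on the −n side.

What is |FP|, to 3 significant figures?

59.8

The slot axis is L1's direction at -24.9°, so u = (cos -24.9°, sin -24.9°) = (0.907, -0.421) and n = (−sin -24.9°, cos -24.9°) = (0.421, 0.907). F is at the origin and J lies 58.4 along u from F, so J = 58.4·u = (53.0, -24.6). Tangency of A1 to both parallel lines with radius 13.0 puts G and V at F ± 13.0·n: G = (5.47, 11.8), V = (-5.47, -11.8). Equal radii place Z and P the same way about J: Z = J + 13.0·n = (58.4, -12.8), P = J − 13.0·n = (47.5, -36.4). Then |FP| = |P − F| = 59.8.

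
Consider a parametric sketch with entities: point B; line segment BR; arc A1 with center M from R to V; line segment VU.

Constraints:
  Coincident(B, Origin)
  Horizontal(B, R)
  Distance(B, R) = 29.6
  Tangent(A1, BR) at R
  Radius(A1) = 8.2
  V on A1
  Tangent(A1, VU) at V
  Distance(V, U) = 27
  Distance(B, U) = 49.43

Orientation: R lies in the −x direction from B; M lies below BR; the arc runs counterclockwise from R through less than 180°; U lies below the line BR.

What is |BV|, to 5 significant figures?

38.866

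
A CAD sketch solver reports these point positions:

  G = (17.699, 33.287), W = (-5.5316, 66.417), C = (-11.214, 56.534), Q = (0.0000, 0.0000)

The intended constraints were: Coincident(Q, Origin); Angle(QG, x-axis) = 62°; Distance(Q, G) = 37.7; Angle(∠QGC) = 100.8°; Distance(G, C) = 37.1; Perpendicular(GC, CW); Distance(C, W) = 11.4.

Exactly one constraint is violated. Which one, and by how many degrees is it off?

Perpendicular(GC, CW) — off by 8.90°.

Q = (0.00, 0.00) ✓; QG at 62.00° ✓; |QG| = 37.70 ✓; ∠QGC = 100.8° ✓; |GC| = 37.10 ✓; ∠(GC, CW) = 81.10° ✗; |CW| = 11.40 ✓.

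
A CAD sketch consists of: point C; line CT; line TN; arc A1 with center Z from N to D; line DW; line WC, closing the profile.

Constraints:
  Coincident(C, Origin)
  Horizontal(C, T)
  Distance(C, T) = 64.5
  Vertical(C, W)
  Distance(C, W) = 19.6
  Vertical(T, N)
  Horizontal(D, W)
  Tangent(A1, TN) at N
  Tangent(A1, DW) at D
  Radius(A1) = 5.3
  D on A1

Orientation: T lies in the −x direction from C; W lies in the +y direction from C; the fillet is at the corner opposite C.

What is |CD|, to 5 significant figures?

62.360

C is at the origin; CT is horizontal with |CT| = 64.5 and T on the −x side, so T = (-64.500, 0.0000). C and W share the same x with |CW| = 19.6 and W on the +y side, so W = (0.0000, 19.600). The virtual corner opposite C is at (-64.500, 19.600). The tangent condition forces ZN to be normal to TN and the tangent condition forces ZD to be normal to DW, with radius 5.3, so the center Z sits 5.3 in from both sides at Z = (-59.200, 14.300). That places the tangent points at N = (-64.500, 14.300) on TN and D = (-59.200, 19.600) on DW. Then |CD| = |D − C| = 62.360.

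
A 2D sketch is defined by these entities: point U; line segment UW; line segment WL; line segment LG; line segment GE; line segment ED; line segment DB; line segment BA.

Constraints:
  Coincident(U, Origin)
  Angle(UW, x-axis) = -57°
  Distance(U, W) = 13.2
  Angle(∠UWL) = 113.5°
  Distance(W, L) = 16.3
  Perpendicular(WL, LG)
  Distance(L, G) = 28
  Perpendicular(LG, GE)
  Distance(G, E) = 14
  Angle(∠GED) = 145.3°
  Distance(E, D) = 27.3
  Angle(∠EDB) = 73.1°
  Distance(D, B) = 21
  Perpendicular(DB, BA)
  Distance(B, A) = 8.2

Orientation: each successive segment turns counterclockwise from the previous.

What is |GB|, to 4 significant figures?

34.88

∠GED = 145.3° gives ED at -135.8° from the x-axis; with |ED| = 27.3, D = (-14.74, -2.107). ∠EDB = 73.1° gives DB at -28.90° from the x-axis; with |DB| = 21.0, B = (3.649, -12.26). Then |GB| = |B − G| = 34.88.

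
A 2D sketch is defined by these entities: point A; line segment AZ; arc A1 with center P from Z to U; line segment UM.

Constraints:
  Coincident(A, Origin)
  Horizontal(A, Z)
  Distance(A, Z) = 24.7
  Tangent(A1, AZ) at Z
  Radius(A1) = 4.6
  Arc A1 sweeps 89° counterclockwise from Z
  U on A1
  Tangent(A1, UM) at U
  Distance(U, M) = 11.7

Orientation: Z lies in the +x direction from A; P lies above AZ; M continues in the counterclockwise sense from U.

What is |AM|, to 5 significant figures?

33.667

On A1, Z sits at bearing -90° from P; an 89° counterclockwise sweep puts U at bearing -1°, so U = P + 4.6·(cos -1°, sin -1°) = (29.299, 4.5197). A1 meets UM tangentially, so PU is at right angles to UM, so UM runs along (−sin -1°, cos -1°); with |UM| = 11.7, M = (29.503, 16.218). Then |AM| = |M − A| = 33.667.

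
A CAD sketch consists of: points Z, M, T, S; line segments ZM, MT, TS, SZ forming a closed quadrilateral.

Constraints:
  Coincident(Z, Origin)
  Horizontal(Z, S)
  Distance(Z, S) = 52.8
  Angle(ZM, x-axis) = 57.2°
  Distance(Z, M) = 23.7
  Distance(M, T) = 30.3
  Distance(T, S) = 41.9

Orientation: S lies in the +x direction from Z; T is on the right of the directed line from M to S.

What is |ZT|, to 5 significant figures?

16.016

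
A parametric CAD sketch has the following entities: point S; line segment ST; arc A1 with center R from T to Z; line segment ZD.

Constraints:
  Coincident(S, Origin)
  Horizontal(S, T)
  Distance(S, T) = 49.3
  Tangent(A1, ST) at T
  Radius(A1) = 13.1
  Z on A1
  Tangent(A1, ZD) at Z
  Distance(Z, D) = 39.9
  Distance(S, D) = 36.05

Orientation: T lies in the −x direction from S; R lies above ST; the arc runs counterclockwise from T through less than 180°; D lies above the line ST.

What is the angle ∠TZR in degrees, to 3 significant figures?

66.2°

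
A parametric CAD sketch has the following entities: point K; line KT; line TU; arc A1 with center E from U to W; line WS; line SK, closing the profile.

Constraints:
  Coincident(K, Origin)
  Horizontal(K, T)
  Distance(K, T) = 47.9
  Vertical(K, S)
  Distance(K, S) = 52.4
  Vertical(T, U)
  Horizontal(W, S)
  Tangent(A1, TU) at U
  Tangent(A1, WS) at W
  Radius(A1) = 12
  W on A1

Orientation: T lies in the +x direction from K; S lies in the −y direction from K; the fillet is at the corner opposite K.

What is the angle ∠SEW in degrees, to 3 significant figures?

71.5°

The virtual corner opposite K is at (47.9, -52.4). A1 meets TU tangentially, so EU is at right angles to TU and tangency of A1 to WS means the radius EW is perpendicular to WS, with radius 12.0, so the center E sits 12.0 in from both sides at E = (35.9, -40.4). That places the tangent points at U = (47.9, -40.4) on TU and W = (35.9, -52.4) on WS. Then cos ∠SEW = ES·EW / (|ES||EW|), giving 71.5°.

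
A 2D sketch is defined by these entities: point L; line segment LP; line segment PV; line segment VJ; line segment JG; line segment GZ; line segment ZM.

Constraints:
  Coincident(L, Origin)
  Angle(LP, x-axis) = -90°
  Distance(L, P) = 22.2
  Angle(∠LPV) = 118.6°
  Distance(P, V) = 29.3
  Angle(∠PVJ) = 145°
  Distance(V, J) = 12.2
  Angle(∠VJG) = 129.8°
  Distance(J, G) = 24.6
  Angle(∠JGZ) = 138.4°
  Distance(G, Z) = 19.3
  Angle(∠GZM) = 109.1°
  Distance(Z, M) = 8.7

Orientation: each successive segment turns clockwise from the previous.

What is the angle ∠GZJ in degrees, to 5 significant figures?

23.426°

L is at the origin; LP runs at -90.0° with length 22.2, so P = (1.3594e-15, -22.200). ∠LPV = 118.6° gives PV at -151.40° from the x-axis; with |PV| = 29.3, V = (-25.725, -36.226). ∠PVJ = 145.0° gives VJ at 173.60° from the x-axis; with |VJ| = 12.2, J = (-37.849, -34.866). ∠VJG = 129.8° gives JG at 123.40° from the x-axis; with |JG| = 24.6, G = (-51.391, -14.328). ∠JGZ = 138.4° gives GZ at 81.800° from the x-axis; with |GZ| = 19.3, Z = (-48.638, 4.7742). Then cos ∠GZJ = ZG·ZJ / (|ZG||ZJ|), giving 23.426°.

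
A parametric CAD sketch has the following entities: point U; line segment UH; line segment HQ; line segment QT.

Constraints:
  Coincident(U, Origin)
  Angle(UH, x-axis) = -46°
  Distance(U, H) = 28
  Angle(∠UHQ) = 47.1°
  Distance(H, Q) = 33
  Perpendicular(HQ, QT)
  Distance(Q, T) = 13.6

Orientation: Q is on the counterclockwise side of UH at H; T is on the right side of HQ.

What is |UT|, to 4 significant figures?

36.85

U is at the origin; UH runs at -46.0° with length 28.0, so H = 28.0·(cos -46.0°, sin -46.0°) = (19.45, -20.14). ∠UHQ = 47.1°, so HQ runs at -46.0° + (180° − 47.1°) = 86.90° from the x-axis; with |HQ| = 33.0, Q = H + 33.0·(cos 86.90°, sin 86.90°) = (21.24, 12.81). HQ is perpendicular to QT; with |QT| = 13.6 on the right of HQ, T = Q + 13.6·(0.9985, -0.05408) = (34.82, 12.07). Then |UT| = |T − U| = 36.85.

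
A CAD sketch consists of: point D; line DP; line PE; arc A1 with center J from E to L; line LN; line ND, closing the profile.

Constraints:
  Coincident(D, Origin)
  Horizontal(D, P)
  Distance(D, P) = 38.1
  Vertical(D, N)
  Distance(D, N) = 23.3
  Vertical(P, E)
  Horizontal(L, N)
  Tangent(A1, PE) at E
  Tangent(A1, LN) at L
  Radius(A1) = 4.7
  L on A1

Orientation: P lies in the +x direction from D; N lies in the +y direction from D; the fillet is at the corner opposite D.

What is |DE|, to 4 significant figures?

42.40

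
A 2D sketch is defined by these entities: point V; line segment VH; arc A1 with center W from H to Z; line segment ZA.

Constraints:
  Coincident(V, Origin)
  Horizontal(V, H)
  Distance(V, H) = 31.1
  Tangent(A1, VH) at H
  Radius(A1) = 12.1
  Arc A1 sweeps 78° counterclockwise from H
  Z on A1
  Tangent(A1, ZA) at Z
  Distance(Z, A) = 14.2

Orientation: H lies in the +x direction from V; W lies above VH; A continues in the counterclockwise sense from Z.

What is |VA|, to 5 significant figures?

51.543

On A1, H sits at bearing -90° from W; a 78° counterclockwise sweep puts Z at bearing -12°, so Z = W + 12.1·(cos -12°, sin -12°) = (42.936, 9.5843). Since A1 is tangent to ZA there, WZ ⟂ ZA, so ZA runs along (−sin -12°, cos -12°); with |ZA| = 14.2, A = (45.888, 23.474). Then |VA| = |A − V| = 51.543.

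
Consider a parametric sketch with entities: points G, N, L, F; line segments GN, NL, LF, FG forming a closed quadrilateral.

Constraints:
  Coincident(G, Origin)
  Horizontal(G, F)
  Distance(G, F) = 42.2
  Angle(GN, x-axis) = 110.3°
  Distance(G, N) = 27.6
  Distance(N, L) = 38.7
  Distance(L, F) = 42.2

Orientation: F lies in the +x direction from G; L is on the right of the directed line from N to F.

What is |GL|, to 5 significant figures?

11.294

Checks: |NL| = 38.70 ✓; |LF| = 42.20 ✓.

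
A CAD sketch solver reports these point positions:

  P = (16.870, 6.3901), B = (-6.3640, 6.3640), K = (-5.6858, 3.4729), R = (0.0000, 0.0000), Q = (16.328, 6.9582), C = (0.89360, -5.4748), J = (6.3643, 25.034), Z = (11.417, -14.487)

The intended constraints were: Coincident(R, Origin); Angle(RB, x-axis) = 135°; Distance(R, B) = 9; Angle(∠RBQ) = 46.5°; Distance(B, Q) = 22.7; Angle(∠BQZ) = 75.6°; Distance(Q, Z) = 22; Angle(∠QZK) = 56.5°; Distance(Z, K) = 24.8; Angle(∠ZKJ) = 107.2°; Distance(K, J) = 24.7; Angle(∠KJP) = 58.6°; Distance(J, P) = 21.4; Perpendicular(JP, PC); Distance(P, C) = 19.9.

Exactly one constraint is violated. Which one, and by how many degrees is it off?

Perpendicular(JP, PC) — off by 7.20°.

R = (0.00, 0.00) ✓; RB at 135.0° ✓; |RB| = 9.000 ✓; ∠RBQ = 46.50° ✓; |BQ| = 22.70 ✓; ∠BQZ = 75.60° ✓; |QZ| = 22.00 ✓; ∠QZK = 56.50° ✓; |ZK| = 24.80 ✓; ∠ZKJ = 107.2° ✓; |KJ| = 24.70 ✓; ∠KJP = 58.60° ✓; |JP| = 21.40 ✓; ∠(JP, PC) = 82.80° ✗; |PC| = 19.90 ✓.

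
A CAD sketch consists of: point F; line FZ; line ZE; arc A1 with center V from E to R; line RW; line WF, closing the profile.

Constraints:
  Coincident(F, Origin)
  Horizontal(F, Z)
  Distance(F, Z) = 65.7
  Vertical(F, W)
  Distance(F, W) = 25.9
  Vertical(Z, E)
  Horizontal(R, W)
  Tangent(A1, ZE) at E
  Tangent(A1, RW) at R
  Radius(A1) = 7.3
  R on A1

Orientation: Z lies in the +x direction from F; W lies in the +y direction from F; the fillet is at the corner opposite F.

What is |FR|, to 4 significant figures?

63.89

The virtual corner opposite F is at (65.70, 25.90). Since A1 is tangent to ZE there, VE ⟂ ZE and the tangent condition forces VR to be normal to RW, with radius 7.3, so the center V sits 7.3 in from both sides at V = (58.40, 18.60). That places the tangent points at E = (65.70, 18.60) on ZE and R = (58.40, 25.90) on RW. Then |FR| = |R − F| = 63.89.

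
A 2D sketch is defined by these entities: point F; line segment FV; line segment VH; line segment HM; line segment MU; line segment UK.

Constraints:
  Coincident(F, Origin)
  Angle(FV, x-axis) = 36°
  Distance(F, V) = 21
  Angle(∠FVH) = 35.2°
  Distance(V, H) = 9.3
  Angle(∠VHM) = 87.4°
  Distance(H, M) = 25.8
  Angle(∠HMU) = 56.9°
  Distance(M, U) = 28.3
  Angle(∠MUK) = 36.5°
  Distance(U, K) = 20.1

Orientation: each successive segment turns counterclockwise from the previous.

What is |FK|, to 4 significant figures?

12.32

F is at the origin; FV runs at 36.0° with length 21.0, so V = (16.99, 12.34). ∠FVH = 35.2° gives VH at -179.2° from the x-axis; with |VH| = 9.3, H = (7.690, 12.21). ∠VHM = 87.4° gives HM at -86.60° from the x-axis; with |HM| = 25.8, M = (9.220, -13.54). ∠HMU = 56.9° gives MU at 36.50° from the x-axis; with |MU| = 28.3, U = (31.97, 3.293). ∠MUK = 36.5° gives UK at -180.0° from the x-axis; with |UK| = 20.1, K = (11.87, 3.293). Then |FK| = |K − F| = 12.32.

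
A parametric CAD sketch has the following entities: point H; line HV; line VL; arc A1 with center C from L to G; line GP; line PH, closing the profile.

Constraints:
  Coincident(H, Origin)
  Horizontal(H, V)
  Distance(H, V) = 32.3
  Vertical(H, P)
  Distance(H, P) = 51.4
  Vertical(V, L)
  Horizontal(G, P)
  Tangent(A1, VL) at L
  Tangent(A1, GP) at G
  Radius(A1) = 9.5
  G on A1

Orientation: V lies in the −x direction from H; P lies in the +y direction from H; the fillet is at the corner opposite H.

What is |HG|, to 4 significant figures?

56.23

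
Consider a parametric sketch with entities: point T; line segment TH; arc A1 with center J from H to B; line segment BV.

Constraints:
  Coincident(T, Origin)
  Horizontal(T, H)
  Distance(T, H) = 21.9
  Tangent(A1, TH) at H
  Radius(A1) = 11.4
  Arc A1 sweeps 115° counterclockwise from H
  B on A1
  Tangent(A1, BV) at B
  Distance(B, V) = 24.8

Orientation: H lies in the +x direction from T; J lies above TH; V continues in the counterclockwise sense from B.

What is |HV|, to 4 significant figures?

38.69

On A1, H sits at bearing -90° from J; a 115° counterclockwise sweep puts B at bearing 25°, so B = J + 11.4·(cos 25°, sin 25°) = (32.23, 16.22). Tangency of A1 to BV means the radius JB is perpendicular to BV, so BV runs along (−sin 25°, cos 25°); with |BV| = 24.8, V = (21.75, 38.69). Then |HV| = |V − H| = 38.69.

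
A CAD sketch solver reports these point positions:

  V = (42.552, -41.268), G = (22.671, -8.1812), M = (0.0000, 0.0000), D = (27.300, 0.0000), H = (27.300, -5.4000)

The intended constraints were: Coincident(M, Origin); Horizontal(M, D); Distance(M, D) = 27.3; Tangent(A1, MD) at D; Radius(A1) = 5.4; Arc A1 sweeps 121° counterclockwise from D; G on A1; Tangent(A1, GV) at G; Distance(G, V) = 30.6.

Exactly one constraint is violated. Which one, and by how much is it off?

Distance(G, V) = 30.6 — off by 8.00.

M = (0.00, 0.00) ✓; M.y = 0.00, D.y = 0.00 ✓; |MD| = 27.30 ✓; ∠(HD, DM) = 90.00° ✓; |HD| = 5.400 ✓; bearing(H→G) − bearing(H→D) = 121.0° ✓; |HG| = 5.400 ✓; ∠(HG, GV) = 90.00° ✓; |GV| = 38.60 ✗.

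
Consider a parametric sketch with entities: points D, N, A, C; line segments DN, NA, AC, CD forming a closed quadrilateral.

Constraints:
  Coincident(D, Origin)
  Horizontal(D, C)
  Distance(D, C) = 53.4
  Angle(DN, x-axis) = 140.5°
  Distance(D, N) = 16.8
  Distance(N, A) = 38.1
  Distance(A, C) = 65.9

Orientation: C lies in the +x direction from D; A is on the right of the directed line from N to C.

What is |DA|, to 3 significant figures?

27.7

Checks: DN at 140.5° ✓; |NA| = 38.10 ✓; |AC| = 65.90 ✓.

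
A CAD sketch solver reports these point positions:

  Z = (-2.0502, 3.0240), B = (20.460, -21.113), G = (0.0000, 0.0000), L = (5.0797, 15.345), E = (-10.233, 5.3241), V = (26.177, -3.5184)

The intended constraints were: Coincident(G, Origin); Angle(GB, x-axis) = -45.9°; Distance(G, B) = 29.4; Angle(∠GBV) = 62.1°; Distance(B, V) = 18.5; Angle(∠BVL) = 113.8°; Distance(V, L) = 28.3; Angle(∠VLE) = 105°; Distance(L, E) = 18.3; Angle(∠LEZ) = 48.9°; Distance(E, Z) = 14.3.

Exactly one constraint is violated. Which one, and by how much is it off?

Distance(E, Z) = 14.3 — off by 5.80.

G = (0.00, 0.00) ✓; GB at -45.90° ✓; |GB| = 29.40 ✓; ∠GBV = 62.10° ✓; |BV| = 18.50 ✓; ∠BVL = 113.8° ✓; |VL| = 28.30 ✓; ∠VLE = 105.0° ✓; |LE| = 18.30 ✓; ∠LEZ = 48.90° ✓; |EZ| = 8.500 ✗.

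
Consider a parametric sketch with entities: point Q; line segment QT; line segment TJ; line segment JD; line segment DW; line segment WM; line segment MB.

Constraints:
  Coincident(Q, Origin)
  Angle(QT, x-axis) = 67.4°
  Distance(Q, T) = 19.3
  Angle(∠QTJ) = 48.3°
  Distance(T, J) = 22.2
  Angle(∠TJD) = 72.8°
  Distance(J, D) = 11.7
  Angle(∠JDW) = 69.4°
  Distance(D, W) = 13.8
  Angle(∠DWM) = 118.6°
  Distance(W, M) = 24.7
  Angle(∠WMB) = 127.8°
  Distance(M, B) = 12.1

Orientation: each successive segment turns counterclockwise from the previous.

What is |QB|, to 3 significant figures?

42.9

∠DWM = 118.6° gives WM at 118° from the x-axis; with |WM| = 24.7, M = (-10.8, 34.4). ∠WMB = 127.8° gives MB at 171° from the x-axis; with |MB| = 12.1, B = (-22.7, 36.4). Then |QB| = |B − Q| = 42.9.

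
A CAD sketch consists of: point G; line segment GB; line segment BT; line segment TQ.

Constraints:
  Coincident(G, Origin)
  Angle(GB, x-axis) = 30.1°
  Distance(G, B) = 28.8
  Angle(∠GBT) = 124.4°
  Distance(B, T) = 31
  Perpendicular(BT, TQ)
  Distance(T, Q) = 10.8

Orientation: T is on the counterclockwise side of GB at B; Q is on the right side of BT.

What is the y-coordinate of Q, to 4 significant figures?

44.55

G is at the origin; GB runs at 30.1° with length 28.8, so B = 28.8·(cos 30.1°, sin 30.1°) = (24.92, 14.44). ∠GBT = 124.4°, so BT runs at 30.1° + (180° − 124.4°) = 85.70° from the x-axis; with |BT| = 31.0, T = B + 31.0·(cos 85.70°, sin 85.70°) = (27.24, 45.36). BT is perpendicular to TQ; with |TQ| = 10.8 on the right of BT, Q = T + 10.8·(0.9972, -0.07498) = (38.01, 44.55). So Q.y = 44.55.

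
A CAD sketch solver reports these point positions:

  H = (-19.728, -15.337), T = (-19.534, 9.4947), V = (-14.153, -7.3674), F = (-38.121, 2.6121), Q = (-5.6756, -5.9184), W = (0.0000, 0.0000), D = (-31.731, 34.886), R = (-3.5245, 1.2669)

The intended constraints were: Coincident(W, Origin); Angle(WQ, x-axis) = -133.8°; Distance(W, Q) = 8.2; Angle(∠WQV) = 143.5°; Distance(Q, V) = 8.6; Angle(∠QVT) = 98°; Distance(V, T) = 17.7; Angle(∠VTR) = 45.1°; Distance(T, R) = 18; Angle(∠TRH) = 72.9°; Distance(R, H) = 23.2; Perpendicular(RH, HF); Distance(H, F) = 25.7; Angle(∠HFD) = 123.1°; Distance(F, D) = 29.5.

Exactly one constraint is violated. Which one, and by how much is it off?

Distance(F, D) = 29.5 — off by 3.40.

W = (0.00, 0.00) ✓; WQ at -133.8° ✓; |WQ| = 8.200 ✓; ∠WQV = 143.5° ✓; |QV| = 8.600 ✓; ∠QVT = 98.00° ✓; |VT| = 17.70 ✓; ∠VTR = 45.10° ✓; |TR| = 18.00 ✓; ∠TRH = 72.90° ✓; |RH| = 23.20 ✓; ∠(RH, HF) = 90.00° ✓; |HF| = 25.70 ✓; ∠HFD = 123.1° ✓; |FD| = 32.90 ✗.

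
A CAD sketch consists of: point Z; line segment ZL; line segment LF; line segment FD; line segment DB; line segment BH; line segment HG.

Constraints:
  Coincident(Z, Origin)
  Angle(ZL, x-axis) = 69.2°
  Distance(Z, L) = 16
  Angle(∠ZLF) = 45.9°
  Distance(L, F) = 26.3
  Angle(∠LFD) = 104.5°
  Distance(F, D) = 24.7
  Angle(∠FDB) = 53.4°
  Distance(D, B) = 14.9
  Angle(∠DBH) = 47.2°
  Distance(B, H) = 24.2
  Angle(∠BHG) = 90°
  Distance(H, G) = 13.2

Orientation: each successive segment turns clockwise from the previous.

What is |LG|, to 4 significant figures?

50.34

∠DBH = 47.2° gives BH at -39.80° from the x-axis; with |BH| = 24.2, H = (15.62, -25.21). ∠BHG = 90.0° gives HG at -129.8° from the x-axis; with |HG| = 13.2, G = (7.170, -35.36). Then |LG| = |G − L| = 50.34.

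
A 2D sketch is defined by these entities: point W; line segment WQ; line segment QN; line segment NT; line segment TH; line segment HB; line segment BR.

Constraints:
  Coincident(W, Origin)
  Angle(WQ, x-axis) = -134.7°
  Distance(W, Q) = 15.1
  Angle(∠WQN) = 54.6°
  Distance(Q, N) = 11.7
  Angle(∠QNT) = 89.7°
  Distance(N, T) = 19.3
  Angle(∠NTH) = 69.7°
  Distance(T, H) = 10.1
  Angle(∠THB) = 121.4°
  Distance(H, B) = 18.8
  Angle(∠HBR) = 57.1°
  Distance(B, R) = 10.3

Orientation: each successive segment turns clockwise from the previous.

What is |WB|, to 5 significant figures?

18.122

∠NTH = 69.7° gives TH at -100.70° from the x-axis; with |TH| = 10.1, H = (4.5217, -5.9130). ∠THB = 121.4° gives HB at -159.30° from the x-axis; with |HB| = 18.8, B = (-13.065, -12.558). Then |WB| = |B − W| = 18.122.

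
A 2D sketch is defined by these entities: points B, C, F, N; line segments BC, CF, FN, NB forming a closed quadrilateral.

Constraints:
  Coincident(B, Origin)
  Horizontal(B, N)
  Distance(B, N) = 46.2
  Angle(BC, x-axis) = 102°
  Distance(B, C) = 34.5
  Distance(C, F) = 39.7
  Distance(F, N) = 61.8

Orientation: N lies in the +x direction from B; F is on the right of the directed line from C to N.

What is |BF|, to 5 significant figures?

16.211

B is at the origin; BN is horizontal with |BN| = 46.2 and N in +x, so N = (46.2, 0). BC runs at 102.0° with |BC| = 34.5, so C = (-7.1730, 33.746). F is determined by |CF| = 39.7 and |FN| = 61.8 together: it lies at the intersection of circle(C, 39.7) and circle(N, 61.8). With |CN| = 63.146, the foot of the radical line on CN is 13.812 from C and the perpendicular offset is √(39.7² − 13.812²) = 37.220. Taking the right-of-CN solution: F = (-15.390, -5.0943).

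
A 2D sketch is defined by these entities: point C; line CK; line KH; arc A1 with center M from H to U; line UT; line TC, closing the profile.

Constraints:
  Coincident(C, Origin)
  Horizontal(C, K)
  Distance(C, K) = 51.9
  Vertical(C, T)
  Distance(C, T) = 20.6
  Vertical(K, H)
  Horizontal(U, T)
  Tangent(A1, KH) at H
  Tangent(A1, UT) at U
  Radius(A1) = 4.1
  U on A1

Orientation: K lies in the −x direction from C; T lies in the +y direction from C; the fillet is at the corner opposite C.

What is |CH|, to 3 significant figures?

54.5

C is at the origin; C and K share the same y with |CK| = 51.9 and K on the −x side, so K = (-51.9, 0.00). C and T share the same x with |CT| = 20.6 and T on the +y side, so T = (0.00, 20.6). The virtual corner opposite C is at (-51.9, 20.6). The tangent condition forces MH to be normal to KH and tangency of A1 to UT means the radius MU is perpendicular to UT, with radius 4.1, so the center M sits 4.1 in from both sides at M = (-47.8, 16.5). That places the tangent points at H = (-51.9, 16.5) on KH and U = (-47.8, 20.6) on UT. Then |CH| = |H − C| = 54.5.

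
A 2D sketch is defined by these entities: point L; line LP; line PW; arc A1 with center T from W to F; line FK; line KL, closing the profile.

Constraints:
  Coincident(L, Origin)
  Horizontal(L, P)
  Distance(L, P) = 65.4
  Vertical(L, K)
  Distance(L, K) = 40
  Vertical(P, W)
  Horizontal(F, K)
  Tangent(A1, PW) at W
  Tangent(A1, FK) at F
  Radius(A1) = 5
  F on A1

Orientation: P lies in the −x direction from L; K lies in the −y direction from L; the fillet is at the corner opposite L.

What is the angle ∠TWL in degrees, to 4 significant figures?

28.15°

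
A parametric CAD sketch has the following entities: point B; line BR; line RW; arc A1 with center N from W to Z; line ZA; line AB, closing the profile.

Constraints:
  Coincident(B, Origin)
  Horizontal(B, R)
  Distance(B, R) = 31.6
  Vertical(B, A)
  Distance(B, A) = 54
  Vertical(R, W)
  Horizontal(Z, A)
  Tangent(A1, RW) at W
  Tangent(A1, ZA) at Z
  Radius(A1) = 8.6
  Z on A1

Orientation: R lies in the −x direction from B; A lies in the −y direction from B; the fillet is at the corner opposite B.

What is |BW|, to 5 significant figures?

55.315

B is at the origin; B and R share the same y with |BR| = 31.6 and R on the −x side, so R = (-31.600, 0.0000). B and A share the same x with |BA| = 54.0 and A on the −y side, so A = (0.0000, -54.000). The virtual corner opposite B is at (-31.600, -54.000). Tangency of A1 to RW means the radius NW is perpendicular to RW and the tangent condition forces NZ to be normal to ZA, with radius 8.6, so the center N sits 8.6 in from both sides at N = (-23.000, -45.400). That places the tangent points at W = (-31.600, -45.400) on RW and Z = (-23.000, -54.000) on ZA. Then |BW| = |W − B| = 55.315.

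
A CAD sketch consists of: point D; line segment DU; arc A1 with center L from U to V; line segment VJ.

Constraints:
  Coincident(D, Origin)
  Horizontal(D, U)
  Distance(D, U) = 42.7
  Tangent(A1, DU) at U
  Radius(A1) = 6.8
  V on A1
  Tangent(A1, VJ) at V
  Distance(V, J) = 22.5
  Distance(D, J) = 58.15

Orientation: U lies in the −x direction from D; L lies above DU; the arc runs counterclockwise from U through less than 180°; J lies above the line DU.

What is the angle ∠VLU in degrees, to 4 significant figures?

125.9°

Checks: |LV| = 6.800 ✓; ∠(LV, VJ) = 90.00° ✓; |VJ| = 22.50 ✓; |DJ| = 58.15 ✓.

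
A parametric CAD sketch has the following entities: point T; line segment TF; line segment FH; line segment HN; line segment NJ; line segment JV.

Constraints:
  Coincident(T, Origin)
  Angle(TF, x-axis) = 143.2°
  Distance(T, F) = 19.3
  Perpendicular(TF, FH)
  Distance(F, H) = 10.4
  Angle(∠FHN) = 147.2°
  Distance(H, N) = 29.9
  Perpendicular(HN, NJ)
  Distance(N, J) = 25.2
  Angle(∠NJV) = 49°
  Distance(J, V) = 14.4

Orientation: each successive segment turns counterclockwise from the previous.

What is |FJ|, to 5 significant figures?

43.313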